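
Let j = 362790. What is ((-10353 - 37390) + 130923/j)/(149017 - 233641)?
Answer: 1924505783/3411193440 ≈ 0.56417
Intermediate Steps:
((-10353 - 37390) + 130923/j)/(149017 - 233641) = ((-10353 - 37390) + 130923/362790)/(149017 - 233641) = (-47743 + 130923*(1/362790))/(-84624) = (-47743 + 14547/40310)*(-1/84624) = -1924505783/40310*(-1/84624) = 1924505783/3411193440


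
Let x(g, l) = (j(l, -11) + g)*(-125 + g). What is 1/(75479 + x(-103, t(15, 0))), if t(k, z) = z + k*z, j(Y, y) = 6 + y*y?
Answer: 1/70007 ≈ 1.4284e-5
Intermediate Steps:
j(Y, y) = 6 + y²
x(g, l) = (-125 + g)*(127 + g) (x(g, l) = ((6 + (-11)²) + g)*(-125 + g) = ((6 + 121) + g)*(-125 + g) = (127 + g)*(-125 + g) = (-125 + g)*(127 + g))
1/(75479 + x(-103, t(15, 0))) = 1/(75479 + (-15875 + (-103)² + 2*(-103))) = 1/(75479 + (-15875 + 10609 - 206)) = 1/(75479 - 5472) = 1/70007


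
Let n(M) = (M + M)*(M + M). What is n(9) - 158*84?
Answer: -12948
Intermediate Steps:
n(M) = 4*M² (n(M) = (2*M)*(2*M) = 4*M²)
n(9) - 158*84 = 4*9² - 158*84 = 4*81 - 13272 = 324 - 13272 = -12948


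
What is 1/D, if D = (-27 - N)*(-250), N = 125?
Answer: 1/38000 ≈ 2.6316e-5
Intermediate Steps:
D = 38000 (D = (-27 - 1*125)*(-250) = (-27 - 125)*(-250) = -152*(-250) = 38000)
1/D = 1/38000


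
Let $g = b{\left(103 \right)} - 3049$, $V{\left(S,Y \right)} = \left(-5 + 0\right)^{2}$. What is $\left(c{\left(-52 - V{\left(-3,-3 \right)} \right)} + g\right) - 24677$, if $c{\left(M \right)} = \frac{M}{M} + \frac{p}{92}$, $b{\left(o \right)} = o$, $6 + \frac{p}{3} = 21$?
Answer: $- \frac{2541179}{92} \approx -27622.0$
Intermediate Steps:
$p = 45$ ($p = -18 + 3 \cdot 21 = -18 + 63 = 45$)
$V{\left(S,Y \right)} = 25$ ($V{\left(S,Y \right)} = \left(-5\right)^{2} = 25$)
$c{\left(M \right)} = \frac{137}{92}$ ($c{\left(M \right)} = \frac{M}{M} + \frac{45}{92} = 1 + 45 \cdot \frac{1}{92} = 1 + \frac{45}{92} = \frac{137}{92}$)
$g = -2946$ ($g = 103 - 3049 = -2946$)
$\left(c{\left(-52 - V{\left(-3,-3 \right)} \right)} + g\right) - 24677 = \left(\frac{137}{92} - 2946\right) - 24677 = - \frac{270895}{92} - 24677 = - \frac{2541179}{92}$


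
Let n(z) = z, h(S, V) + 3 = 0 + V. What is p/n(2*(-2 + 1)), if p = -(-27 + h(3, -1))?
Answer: -31/2 ≈ -15.500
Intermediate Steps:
h(S, V) = -3 + V (h(S, V) = -3 + (0 + V) = -3 + V)
p = 31 (p = -(-27 + (-3 - 1)) = -(-27 - 4) = -1*(-31) = 31)
p/n(2*(-2 + 1)) = 31/((2*(-2 + 1))) = 31/((2*(-1))) = 31/(-2) = 31*(-½) = -31/2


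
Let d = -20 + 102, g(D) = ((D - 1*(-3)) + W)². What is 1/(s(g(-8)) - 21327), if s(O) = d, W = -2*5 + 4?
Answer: -1/21245 ≈ -4.7070e-5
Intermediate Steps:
W = -6 (W = -10 + 4 = -6)
g(D) = (-3 + D)² (g(D) = ((D - 1*(-3)) - 6)² = ((D + 3) - 6)² = ((3 + D) - 6)² = (-3 + D)²)
d = 82
s(O) = 82
1/(s(g(-8)) - 21327) = 1/(82 - 21327) = 1/(-21245) = -1/21245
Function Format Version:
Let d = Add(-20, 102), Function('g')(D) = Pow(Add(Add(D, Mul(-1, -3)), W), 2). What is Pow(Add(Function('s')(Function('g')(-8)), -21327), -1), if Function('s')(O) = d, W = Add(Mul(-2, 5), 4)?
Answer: Rational(-1, 21245) ≈ -4.7070e-5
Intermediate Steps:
W = -6 (W = Add(-10, 4) = -6)
Function('g')(D) = Pow(Add(-3, D), 2) (Function('g')(D) = Pow(Add(Add(D, Mul(-1, -3)), -6), 2) = Pow(Add(Add(D, 3), -6), 2) = Pow(Add(Add(3, D), -6), 2) = Pow(Add(-3, D), 2))
d = 82
Function('s')(O) = 82
Pow(Add(Function('s')(Function('g')(-8)), -21327), -1) = Pow(Add(82, -21327), -1) = Pow(-21245, -1) = Rational(-1, 21245)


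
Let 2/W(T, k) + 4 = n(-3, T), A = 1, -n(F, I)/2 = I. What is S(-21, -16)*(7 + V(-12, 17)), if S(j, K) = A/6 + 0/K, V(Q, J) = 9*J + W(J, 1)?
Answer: 1013/38 ≈ 26.658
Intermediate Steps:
n(F, I) = -2*I
W(T, k) = 2/(-4 - 2*T)
V(Q, J) = -1/(2 + J) + 9*J (V(Q, J) = 9*J - 1/(2 + J) = -1/(2 + J) + 9*J)
S(j, K) = ⅙ (S(j, K) = 1/6 + 0/K = 1*(⅙) + 0 = ⅙ + 0 = ⅙)
S(-21, -16)*(7 + V(-12, 17)) = (7 + (-1 + 9*17*(2 + 17))/(2 + 17))/6 = (7 + (-1 + 9*17*19)/19)/6 = (7 + (-1 + 2907)/19)/6 = (7 + (1/19)*2906)/6 = (7 + 2906/19)/6 = (⅙)*(3039/19) = 1013/38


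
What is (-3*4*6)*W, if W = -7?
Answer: 504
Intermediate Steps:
(-3*4*6)*W = (-3*4*6)*(-7) = -12*6*(-7) = -72*(-7) = 504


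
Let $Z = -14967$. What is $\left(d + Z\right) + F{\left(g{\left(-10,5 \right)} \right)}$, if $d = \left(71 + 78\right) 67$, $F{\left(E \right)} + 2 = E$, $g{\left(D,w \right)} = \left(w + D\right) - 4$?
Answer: $-4995$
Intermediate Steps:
$g{\left(D,w \right)} = -4 + D + w$ ($g{\left(D,w \right)} = \left(D + w\right) - 4 = -4 + D + w$)
$F{\left(E \right)} = -2 + E$
$d = 9983$ ($d = 149 \cdot 67 = 9983$)
$\left(d + Z\right) + F{\left(g{\left(-10,5 \right)} \right)} = \left(9983 - 14967\right) - 11 = -4984 - 11 = -4995$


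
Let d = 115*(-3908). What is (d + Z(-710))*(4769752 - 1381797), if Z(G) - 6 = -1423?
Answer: -1527415468335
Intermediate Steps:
Z(G) = -1417 (Z(G) = 6 - 1423 = -1417)
d = -449420
(d + Z(-710))*(4769752 - 1381797) = (-449420 - 1417)*(4769752 - 1381797) = -450837*3387955 = -1527415468335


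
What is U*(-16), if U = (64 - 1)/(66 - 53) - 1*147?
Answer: 29568/13 ≈ 2274.5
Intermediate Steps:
U = -1848/13 (U = 63/13 - 147 = -1848/13 ≈ -142.15)
U*(-16) = -1848/13*(-16) = 29568/13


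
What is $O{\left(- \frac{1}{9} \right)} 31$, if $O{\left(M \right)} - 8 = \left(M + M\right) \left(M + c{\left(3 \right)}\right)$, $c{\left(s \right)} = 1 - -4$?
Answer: $\frac{17360}{81} \approx 214.32$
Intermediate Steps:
$c{\left(s \right)} = 5$ ($c{\left(s \right)} = 1 + 4 = 5$)
$O{\left(M \right)} = 8 + 2 M \left(5 + M\right)$ ($O{\left(M \right)} = 8 + \left(M + M\right) \left(M + 5\right) = 8 + 2 M \left(5 + M\right)$)
$O{\left(- \frac{1}{9} \right)} 31 = \left(8 + 2 \left(- \frac{1}{9}\right)^{2} + 10 \left(- \frac{1}{9}\right)\right) 31 = \left(8 + 2 \cdot \frac{1}{81} - \frac{10}{9}\right) 31 = \left(8 + \frac{2}{81} - \frac{10}{9}\right) 31 = \frac{560}{81} \cdot 31 = \frac{17360}{81}$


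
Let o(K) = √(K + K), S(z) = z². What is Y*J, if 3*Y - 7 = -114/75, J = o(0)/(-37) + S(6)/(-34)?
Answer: -822/425 ≈ -1.9341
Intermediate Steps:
o(K) = √2*√K (o(K) = √(2*K) = √2*√K)
J = -18/17 (J = (√2*√0)/(-37) + 6²/(-34) = (√2*0)*(-1/37) + 36*(-1/34) = 0*(-1/37) - 18/17 = 0 - 18/17 = -18/17 ≈ -1.0588)
Y = 137/75 (Y = 7/3 + (-114/75)/3 = 7/3 + (-114*1/75)/3 = 7/3 + (⅓)*(-38/25) = 7/3 - 38/75 = 137/75 ≈ 1.8267)
Y*J = (137/75)*(-18/17) = -822/425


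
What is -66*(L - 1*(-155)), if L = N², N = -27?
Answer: -58344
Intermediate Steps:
L = 729 (L = (-27)² = 729)
-66*(L - 1*(-155)) = -66*(729 - 1*(-155)) = -66*(729 + 155) = -66*884 = -58344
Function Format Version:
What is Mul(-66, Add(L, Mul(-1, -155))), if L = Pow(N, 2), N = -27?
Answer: -58344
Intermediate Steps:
L = 729 (L = Pow(-27, 2) = 729)
Mul(-66, Add(L, Mul(-1, -155))) = Mul(-66, Add(729, Mul(-1, -155))) = Mul(-66, Add(729, 155)) = Mul(-66, 884) = -58344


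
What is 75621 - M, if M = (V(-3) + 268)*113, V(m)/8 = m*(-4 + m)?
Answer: 26353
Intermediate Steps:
V(m) = 8*m*(-4 + m) (V(m) = 8*(m*(-4 + m)) = 8*m*(-4 + m))
M = 49268 (M = (8*(-3)*(-4 - 3) + 268)*113 = (8*(-3)*(-7) + 268)*113 = (168 + 268)*113 = 436*113 = 49268)
75621 - M = 75621 - 1*49268 = 75621 - 49268 = 26353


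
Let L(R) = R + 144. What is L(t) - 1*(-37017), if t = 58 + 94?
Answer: 37313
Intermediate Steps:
t = 152
L(R) = 144 + R
L(t) - 1*(-37017) = (144 + 152) - 1*(-37017) = 296 + 37017 = 37313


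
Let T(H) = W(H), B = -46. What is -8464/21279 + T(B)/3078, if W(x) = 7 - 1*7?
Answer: -8464/21279 ≈ -0.39776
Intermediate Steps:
W(x) = 0 (W(x) = 7 - 7 = 0)
T(H) = 0
-8464/21279 + T(B)/3078 = -8464/21279 + 0/3078 = -8464*1/21279 + 0*(1/3078) = -8464/21279 + 0 = -8464/21279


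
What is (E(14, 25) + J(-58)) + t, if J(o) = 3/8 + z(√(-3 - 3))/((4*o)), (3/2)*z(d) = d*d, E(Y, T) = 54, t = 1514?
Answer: 363867/232 ≈ 1568.4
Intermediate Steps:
z(d) = 2*d²/3 (z(d) = 2*(d*d)/3 = 2*d²/3)
J(o) = 3/8 - 1/o (J(o) = 3/8 + (2*(√(-3 - 3))²/3)/((4*o)) = 3*(⅛) + (2*(√(-6))²/3)*(1/(4*o)) = 3/8 + (2*(I*√6)²/3)*(1/(4*o)) = 3/8 + ((⅔)*(-6))*(1/(4*o)) = 3/8 - 1/o)
(E(14, 25) + J(-58)) + t = (54 + (3/8 - 1/(-58))) + 1514 = (54 + (3/8 - 1*(-1/58))) + 1514 = (54 + (3/8 + 1/58)) + 1514 = (54 + 91/232) + 1514 = 12619/232 + 1514 = 363867/232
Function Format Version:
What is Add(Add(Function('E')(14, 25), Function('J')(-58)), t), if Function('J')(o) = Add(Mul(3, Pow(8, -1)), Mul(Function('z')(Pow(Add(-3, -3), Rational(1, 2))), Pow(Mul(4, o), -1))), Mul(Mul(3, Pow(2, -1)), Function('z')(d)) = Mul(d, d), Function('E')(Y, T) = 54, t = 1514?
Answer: Rational(363867, 232) ≈ 1568.4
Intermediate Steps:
Function('z')(d) = Mul(Rational(2, 3), Pow(d, 2)) (Function('z')(d) = Mul(Rational(2, 3), Mul(d, d)) = Mul(Rational(2, 3), Pow(d, 2)))
Function('J')(o) = Add(Rational(3, 8), Mul(-1, Pow(o, -1))) (Function('J')(o) = Add(Mul(3, Pow(8, -1)), Mul(Mul(Rational(2, 3), Pow(Pow(Add(-3, -3), Rational(1, 2)), 2)), Pow(Mul(4, o), -1))) = Add(Mul(3, Rational(1, 8)), Mul(Mul(Rational(2, 3), Pow(Pow(-6, Rational(1, 2)), 2)), Mul(Rational(1, 4), Pow(o, -1)))) = Add(Rational(3, 8), Mul(Mul(Rational(2, 3), Pow(Mul(I, Pow(6, Rational(1, 2))), 2)), Mul(Rational(1, 4), Pow(o, -1)))) = Add(Rational(3, 8), Mul(Mul(Rational(2, 3), -6), Mul(Rational(1, 4), Pow(o, -1)))) = Add(Rational(3, 8), Mul(-4, Mul(Rational(1, 4), Pow(o, -1)))) = Add(Rational(3, 8), Mul(-1, Pow(o, -1))))
Add(Add(Function('E')(14, 25), Function('J')(-58)), t) = Add(Add(54, Add(Rational(3, 8), Mul(-1, Pow(-58, -1)))), 1514) = Add(Add(54, Add(Rational(3, 8), Mul(-1, Rational(-1, 58)))), 1514) = Add(Add(54, Add(Rational(3, 8), Rational(1, 58))), 1514) = Add(Add(54, Rational(91, 232)), 1514) = Add(Rational(12619, 232), 1514) = Rational(363867, 232)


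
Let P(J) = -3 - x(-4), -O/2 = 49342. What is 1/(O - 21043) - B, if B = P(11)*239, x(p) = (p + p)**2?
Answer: 1917188450/119727 ≈ 16013.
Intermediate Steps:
O = -98684 (O = -2*49342 = -98684)
x(p) = 4*p**2 (x(p) = (2*p)**2 = 4*p**2)
P(J) = -67 (P(J) = -3 - 4*(-4)**2 = -3 - 4*16 = -3 - 1*64 = -3 - 64 = -67)
B = -16013 (B = -67*239 = -16013)
1/(O - 21043) - B = 1/(-98684 - 21043) - 1*(-16013) = 1/(-119727) + 16013 = -1/119727 + 16013 = 1917188450/119727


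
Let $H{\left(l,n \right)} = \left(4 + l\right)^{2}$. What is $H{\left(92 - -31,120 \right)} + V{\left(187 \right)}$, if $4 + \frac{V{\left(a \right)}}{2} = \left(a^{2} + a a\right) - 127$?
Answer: $155743$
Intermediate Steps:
$V{\left(a \right)} = -262 + 4 a^{2}$ ($V{\left(a \right)} = -8 + 2 \left(\left(a^{2} + a a\right) - 127\right) = -8 + 2 \left(\left(a^{2} + a^{2}\right) - 127\right) = -8 + 2 \left(2 a^{2} - 127\right) = -8 + 2 \left(-127 + 2 a^{2}\right) = -8 + \left(-254 + 4 a^{2}\right) = -262 + 4 a^{2}$)
$H{\left(92 - -31,120 \right)} + V{\left(187 \right)} = \left(4 + \left(92 - -31\right)\right)^{2} - \left(262 - 4 \cdot 187^{2}\right) = \left(4 + \left(92 + 31\right)\right)^{2} + \left(-262 + 4 \cdot 34969\right) = \left(4 + 123\right)^{2} + \left(-262 + 139876\right) = 127^{2} + 139614 = 16129 + 139614 = 155743$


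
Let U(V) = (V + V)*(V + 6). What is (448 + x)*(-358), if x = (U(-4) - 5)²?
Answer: -318262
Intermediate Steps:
U(V) = 2*V*(6 + V) (U(V) = (2*V)*(6 + V) = 2*V*(6 + V))
x = 441 (x = (2*(-4)*(6 - 4) - 5)² = (2*(-4)*2 - 5)² = (-16 - 5)² = (-21)² = 441)
(448 + x)*(-358) = (448 + 441)*(-358) = 889*(-358) = -318262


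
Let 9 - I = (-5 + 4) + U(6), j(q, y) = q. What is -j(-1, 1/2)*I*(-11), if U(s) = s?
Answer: -44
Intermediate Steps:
I = 4 (I = 9 - ((-5 + 4) + 6) = 9 - (-1 + 6) = 9 - 1*5 = 9 - 5 = 4)
-j(-1, 1/2)*I*(-11) = -(-1*4)*(-11) = -(-4)*(-11) = -1*44 = -44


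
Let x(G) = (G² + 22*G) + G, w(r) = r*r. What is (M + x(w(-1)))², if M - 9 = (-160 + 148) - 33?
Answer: 144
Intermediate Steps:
w(r) = r²
x(G) = G² + 23*G
M = -36 (M = 9 + ((-160 + 148) - 33) = 9 + (-12 - 33) = 9 - 45 = -36)
(M + x(w(-1)))² = (-36 + (-1)²*(23 + (-1)²))² = (-36 + 1*(23 + 1))² = (-36 + 1*24)² = (-36 + 24)² = (-12)² = 144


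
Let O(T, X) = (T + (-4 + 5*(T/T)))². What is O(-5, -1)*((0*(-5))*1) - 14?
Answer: -14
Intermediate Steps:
O(T, X) = (1 + T)² (O(T, X) = (T + (-4 + 5*1))² = (T + (-4 + 5))² = (T + 1)² = (1 + T)²)
O(-5, -1)*((0*(-5))*1) - 14 = (1 - 5)²*((0*(-5))*1) - 14 = (-4)²*(0*1) - 14 = 16*0 - 14 = 0 - 14 = -14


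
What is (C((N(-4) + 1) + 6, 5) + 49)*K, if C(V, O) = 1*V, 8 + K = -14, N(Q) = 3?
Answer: -1298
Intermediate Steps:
K = -22 (K = -8 - 14 = -22)
C(V, O) = V
(C((N(-4) + 1) + 6, 5) + 49)*K = (((3 + 1) + 6) + 49)*(-22) = ((4 + 6) + 49)*(-22) = (10 + 49)*(-22) = 59*(-22) = -1298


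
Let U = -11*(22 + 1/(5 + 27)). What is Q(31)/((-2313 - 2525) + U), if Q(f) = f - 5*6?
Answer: -32/162571 ≈ -0.00019684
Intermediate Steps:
Q(f) = -30 + f (Q(f) = f - 30 = -30 + f)
U = -7755/32 (U = -11*(22 + 1/32) = -11*705/32 = -7755/32 ≈ -242.34)
Q(31)/((-2313 - 2525) + U) = (-30 + 31)/((-2313 - 2525) - 7755/32) = 1/(-4838 - 7755/32) = 1/(-162571/32) = 1*(-32/162571) = -32/162571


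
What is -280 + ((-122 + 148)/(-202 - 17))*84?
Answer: -21168/73 ≈ -289.97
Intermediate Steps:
-280 + ((-122 + 148)/(-202 - 17))*84 = -280 + (26/(-219))*84 = -280 + (26*(-1/219))*84 = -280 - 26/219*84 = -280 - 728/73 = -21168/73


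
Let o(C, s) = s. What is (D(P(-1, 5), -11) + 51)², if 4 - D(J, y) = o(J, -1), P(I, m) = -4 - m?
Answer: 3136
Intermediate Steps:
D(J, y) = 5 (D(J, y) = 4 - 1*(-1) = 4 + 1 = 5)
(D(P(-1, 5), -11) + 51)² = (5 + 51)² = 56² = 3136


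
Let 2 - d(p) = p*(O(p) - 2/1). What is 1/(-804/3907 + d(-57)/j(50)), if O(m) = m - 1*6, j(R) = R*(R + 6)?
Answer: -1562800/2388403 ≈ -0.65433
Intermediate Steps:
j(R) = R*(6 + R)
O(m) = -6 + m (O(m) = m - 6 = -6 + m)
d(p) = 2 - p*(-8 + p) (d(p) = 2 - p*((-6 + p) - 2/1) = 2 - p*((-6 + p) - 2*1) = 2 - p*((-6 + p) - 2) = 2 - p*(-8 + p))
1/(-804/3907 + d(-57)/j(50)) = 1/(-804/3907 + (2 - 1*(-57)² + 8*(-57))/((50*(6 + 50)))) = 1/(-804*1/3907 + (2 - 1*3249 - 456)/((50*56))) = 1/(-804/3907 + (2 - 3249 - 456)/2800) = 1/(-804/3907 - 3703*1/2800) = 1/(-804/3907 - 529/400) = 1/(-2388403/1562800) = -1562800/2388403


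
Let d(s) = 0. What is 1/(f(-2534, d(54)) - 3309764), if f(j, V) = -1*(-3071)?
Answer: -1/3306693 ≈ -3.0242e-7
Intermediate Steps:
f(j, V) = 3071
1/(f(-2534, d(54)) - 3309764) = 1/(3071 - 3309764) = 1/(-3306693) = -1/3306693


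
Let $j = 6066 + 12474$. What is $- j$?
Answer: $-18540$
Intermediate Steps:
$j = 18540$
$- j = \left(-1\right) 18540 = -18540$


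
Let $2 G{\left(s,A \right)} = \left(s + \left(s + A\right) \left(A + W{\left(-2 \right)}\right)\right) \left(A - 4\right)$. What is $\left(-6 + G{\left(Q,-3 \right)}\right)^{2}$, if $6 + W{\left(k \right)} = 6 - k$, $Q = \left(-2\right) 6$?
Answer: $\frac{1089}{4} \approx 272.25$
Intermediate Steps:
$Q = -12$
$W{\left(k \right)} = - k$ ($W{\left(k \right)} = -6 - \left(-6 + k\right) = - k$)
$G{\left(s,A \right)} = \frac{\left(-4 + A\right) \left(s + \left(2 + A\right) \left(A + s\right)\right)}{2}$ ($G{\left(s,A \right)} = \frac{\left(s + \left(s + A\right) \left(A - -2\right)\right) \left(A - 4\right)}{2} = \frac{\left(s + \left(A + s\right) \left(A + 2\right)\right) \left(-4 + A\right)}{2} = \frac{\left(s + \left(A + s\right) \left(2 + A\right)\right) \left(-4 + A\right)}{2} = \frac{\left(s + \left(2 + A\right) \left(A + s\right)\right) \left(-4 + A\right)}{2} = \frac{\left(-4 + A\right) \left(s + \left(2 + A\right) \left(A + s\right)\right)}{2}$)
$\left(-6 + G{\left(Q,-3 \right)}\right)^{2} = \left(-6 - \left(-75 + 18 + 54 + \frac{27}{2}\right)\right)^{2} = \left(-6 + \left(\frac{1}{2} \left(-27\right) - 9 + 72 + 12 + \frac{1}{2} \left(-12\right) 9 - 18\right)\right)^{2} = \left(-6 - \frac{21}{2}\right)^{2} = \left(- \frac{33}{2}\right)^{2} = \frac{1089}{4}$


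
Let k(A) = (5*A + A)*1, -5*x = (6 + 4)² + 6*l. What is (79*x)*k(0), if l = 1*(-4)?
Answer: 0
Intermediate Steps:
l = -4
x = -76/5 (x = -((6 + 4)² + 6*(-4))/5 = -(10² - 24)/5 = -(100 - 24)/5 = -⅕*76 = -76/5 ≈ -15.200)
k(A) = 6*A (k(A) = (6*A)*1 = 6*A)
(79*x)*k(0) = (79*(-76/5))*(6*0) = -6004/5*0 = 0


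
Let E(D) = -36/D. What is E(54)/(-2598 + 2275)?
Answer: 2/969 ≈ 0.0020640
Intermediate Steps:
E(54)/(-2598 + 2275) = (-36/54)/(-2598 + 2275) = -36*1/54/(-323) = -2/3*(-1/323) = 2/969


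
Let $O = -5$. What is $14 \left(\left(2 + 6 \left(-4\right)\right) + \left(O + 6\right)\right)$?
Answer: $-294$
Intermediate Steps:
$14 \left(\left(2 + 6 \left(-4\right)\right) + \left(O + 6\right)\right) = 14 \left(\left(2 + 6 \left(-4\right)\right) + \left(-5 + 6\right)\right) = 14 \left(\left(2 - 24\right) + 1\right) = 14 \left(-22 + 1\right) = 14 \left(-21\right) = -294$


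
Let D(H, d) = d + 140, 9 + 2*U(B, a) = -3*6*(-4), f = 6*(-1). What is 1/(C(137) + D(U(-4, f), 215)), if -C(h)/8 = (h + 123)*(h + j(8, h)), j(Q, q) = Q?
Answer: -1/301245 ≈ -3.3196e-6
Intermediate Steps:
f = -6
U(B, a) = 63/2 (U(B, a) = -9/2 + (-3*6*(-4))/2 = -9/2 + (-18*(-4))/2 = -9/2 + (½)*72 = -9/2 + 36 = 63/2)
D(H, d) = 140 + d
C(h) = -8*(8 + h)*(123 + h) (C(h) = -8*(h + 123)*(h + 8) = -8*(123 + h)*(8 + h) = -8*(8 + h)*(123 + h))
1/(C(137) + D(U(-4, f), 215)) = 1/((-7872 - 1048*137 - 8*137²) + (140 + 215)) = 1/((-7872 - 143576 - 8*18769) + 355) = 1/((-7872 - 143576 - 150152) + 355) = 1/(-301600 + 355) = 1/(-301245) = -1/301245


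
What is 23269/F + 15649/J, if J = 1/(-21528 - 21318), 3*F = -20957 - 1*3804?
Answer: -16602177623901/24761 ≈ -6.7050e+8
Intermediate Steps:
F = -24761/3 (F = (-20957 - 1*3804)/3 = (-20957 - 3804)/3 = (1/3)*(-24761) = -24761/3 ≈ -8253.7)
J = -1/42846 (J = 1/(-42846) = -1/42846 ≈ -2.3339e-5)
23269/F + 15649/J = 23269/(-24761/3) + 15649/(-1/42846) = 23269*(-3/24761) + 15649*(-42846) = -69807/24761 - 670497054 = -16602177623901/24761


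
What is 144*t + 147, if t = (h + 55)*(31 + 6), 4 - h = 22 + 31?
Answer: 32115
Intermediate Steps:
h = -49 (h = 4 - (22 + 31) = 4 - 1*53 = 4 - 53 = -49)
t = 222 (t = (-49 + 55)*(31 + 6) = 6*37 = 222)
144*t + 147 = 144*222 + 147 = 31968 + 147 = 32115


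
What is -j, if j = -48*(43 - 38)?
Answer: 240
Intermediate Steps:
j = -240 (j = -48*5 = -240)
-j = -1*(-240) = 240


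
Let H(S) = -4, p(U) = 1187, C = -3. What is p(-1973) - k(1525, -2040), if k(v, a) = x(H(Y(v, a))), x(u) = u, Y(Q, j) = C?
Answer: 1191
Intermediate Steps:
Y(Q, j) = -3
k(v, a) = -4
p(-1973) - k(1525, -2040) = 1187 - 1*(-4) = 1187 + 4 = 1191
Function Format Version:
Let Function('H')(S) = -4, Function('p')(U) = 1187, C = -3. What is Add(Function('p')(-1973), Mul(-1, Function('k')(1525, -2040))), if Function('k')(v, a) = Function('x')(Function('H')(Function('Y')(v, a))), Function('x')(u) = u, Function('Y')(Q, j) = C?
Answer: 1191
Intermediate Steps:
Function('Y')(Q, j) = -3
Function('k')(v, a) = -4
Add(Function('p')(-1973), Mul(-1, Function('k')(1525, -2040))) = Add(1187, Mul(-1, -4)) = Add(1187, 4) = 1191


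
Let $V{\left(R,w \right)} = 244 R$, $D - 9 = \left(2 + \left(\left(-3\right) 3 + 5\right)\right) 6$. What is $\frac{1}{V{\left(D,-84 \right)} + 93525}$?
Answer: $\frac{1}{92793} \approx 1.0777 \cdot 10^{-5}$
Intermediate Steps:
$D = -3$ ($D = 9 + \left(2 + \left(\left(-3\right) 3 + 5\right)\right) 6 = 9 + \left(2 + \left(-9 + 5\right)\right) 6 = 9 + \left(2 - 4\right) 6 = 9 - 12 = -3$)
$\frac{1}{V{\left(D,-84 \right)} + 93525} = \frac{1}{244 \left(-3\right) + 93525} = \frac{1}{-732 + 93525} = \frac{1}{92793}$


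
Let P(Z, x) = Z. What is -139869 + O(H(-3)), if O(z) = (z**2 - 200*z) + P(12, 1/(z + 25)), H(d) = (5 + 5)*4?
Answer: -146257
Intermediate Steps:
H(d) = 40 (H(d) = 10*4 = 40)
O(z) = 12 + z**2 - 200*z (O(z) = (z**2 - 200*z) + 12 = 12 + z**2 - 200*z)
-139869 + O(H(-3)) = -139869 + (12 + 40**2 - 200*40) = -139869 + (12 + 1600 - 8000) = -139869 - 6388 = -146257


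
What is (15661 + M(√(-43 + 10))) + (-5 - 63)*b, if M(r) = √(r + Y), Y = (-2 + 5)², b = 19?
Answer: 14369 + √(9 + I*√33) ≈ 14372.0 + 0.91572*I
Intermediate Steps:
Y = 9 (Y = 3² = 9)
M(r) = √(9 + r) (M(r) = √(r + 9) = √(9 + r))
(15661 + M(√(-43 + 10))) + (-5 - 63)*b = (15661 + √(9 + √(-43 + 10))) + (-5 - 63)*19 = (15661 + √(9 + √(-33))) - 68*19 = (15661 + √(9 + I*√33)) - 1292 = 14369 + √(9 + I*√33)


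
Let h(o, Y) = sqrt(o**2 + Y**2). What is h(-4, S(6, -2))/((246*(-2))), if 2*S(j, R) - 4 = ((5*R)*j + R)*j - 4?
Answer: -sqrt(8653)/246 ≈ -0.37814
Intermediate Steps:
S(j, R) = j*(R + 5*R*j)/2 (S(j, R) = 2 + (((5*R)*j + R)*j - 4)/2 = 2 + ((5*R*j + R)*j - 4)/2 = 2 + ((R + 5*R*j)*j - 4)/2 = 2 + (j*(R + 5*R*j) - 4)/2 = 2 + (-4 + j*(R + 5*R*j))/2 = 2 + (-2 + j*(R + 5*R*j)/2) = j*(R + 5*R*j)/2)
h(o, Y) = sqrt(Y**2 + o**2)
h(-4, S(6, -2))/((246*(-2))) = sqrt(((1/2)*(-2)*6*(1 + 5*6))**2 + (-4)**2)/((246*(-2))) = sqrt(((1/2)*(-2)*6*(1 + 30))**2 + 16)/(-492) = sqrt(((1/2)*(-2)*6*31)**2 + 16)*(-1/492) = sqrt((-186)**2 + 16)*(-1/492) = sqrt(34596 + 16)*(-1/492) = sqrt(34612)*(-1/492) = (2*sqrt(8653))*(-1/492) = -sqrt(8653)/246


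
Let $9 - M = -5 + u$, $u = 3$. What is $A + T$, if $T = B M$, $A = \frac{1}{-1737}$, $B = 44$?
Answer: $\frac{840707}{1737} \approx 484.0$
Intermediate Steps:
$M = 11$ ($M = 9 - \left(-5 + 3\right) = 9 - -2 = 9 + 2 = 11$)
$A = - \frac{1}{1737} \approx -0.00057571$
$T = 484$ ($T = 44 \cdot 11 = 484$)
$A + T = - \frac{1}{1737} + 484 = \frac{840707}{1737}$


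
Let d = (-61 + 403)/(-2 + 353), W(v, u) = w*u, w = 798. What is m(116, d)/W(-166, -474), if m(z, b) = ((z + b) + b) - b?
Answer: -2281/7375914 ≈ -0.00030925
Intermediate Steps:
W(v, u) = 798*u
d = 38/39 (d = 342/351 = 342*(1/351) = 38/39 ≈ 0.97436)
m(z, b) = b + z (m(z, b) = ((b + z) + b) - b = (z + 2*b) - b = b + z)
m(116, d)/W(-166, -474) = (38/39 + 116)/((798*(-474))) = (4562/39)/(-378252) = (4562/39)*(-1/378252) = -2281/7375914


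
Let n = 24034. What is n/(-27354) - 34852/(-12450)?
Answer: 18169953/9459925 ≈ 1.9207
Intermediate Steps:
n/(-27354) - 34852/(-12450) = 24034/(-27354) - 34852/(-12450) = 24034*(-1/27354) - 34852*(-1/12450) = -12017/13677 + 17426/6225 = 18169953/9459925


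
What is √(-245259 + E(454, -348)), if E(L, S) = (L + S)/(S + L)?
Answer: I*√245258 ≈ 495.24*I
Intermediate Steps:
E(L, S) = 1 (E(L, S) = (L + S)/(L + S) = 1)
√(-245259 + E(454, -348)) = √(-245259 + 1) = √(-245258) = I*√245258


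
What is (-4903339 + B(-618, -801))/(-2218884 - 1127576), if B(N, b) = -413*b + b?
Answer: 4573327/3346460 ≈ 1.3666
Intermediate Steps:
B(N, b) = -412*b
(-4903339 + B(-618, -801))/(-2218884 - 1127576) = (-4903339 - 412*(-801))/(-2218884 - 1127576) = (-4903339 + 330012)/(-3346460) = -4573327*(-1/3346460) = 4573327/3346460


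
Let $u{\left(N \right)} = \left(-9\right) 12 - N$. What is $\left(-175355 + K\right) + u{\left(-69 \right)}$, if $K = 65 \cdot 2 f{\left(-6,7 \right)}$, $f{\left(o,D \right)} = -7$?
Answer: $-176304$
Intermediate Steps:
$u{\left(N \right)} = -108 - N$
$K = -910$ ($K = 65 \cdot 2 \left(-7\right) = 130 \left(-7\right) = -910$)
$\left(-175355 + K\right) + u{\left(-69 \right)} = \left(-175355 - 910\right) - 39 = -176265 + \left(-108 + 69\right) = -176265 - 39 = -176304$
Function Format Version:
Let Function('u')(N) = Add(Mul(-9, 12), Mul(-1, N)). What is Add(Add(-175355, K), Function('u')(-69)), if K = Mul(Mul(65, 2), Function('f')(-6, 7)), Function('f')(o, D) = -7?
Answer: -176304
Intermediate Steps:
Function('u')(N) = Add(-108, Mul(-1, N))
K = -910 (K = Mul(Mul(65, 2), -7) = Mul(130, -7) = -910)
Add(Add(-175355, K), Function('u')(-69)) = Add(Add(-175355, -910), Add(-108, Mul(-1, -69))) = Add(-176265, Add(-108, 69)) = Add(-176265, -39) = -176304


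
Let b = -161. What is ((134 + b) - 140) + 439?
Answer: 272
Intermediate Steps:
((134 + b) - 140) + 439 = ((134 - 161) - 140) + 439 = (-27 - 140) + 439 = -167 + 439 = 272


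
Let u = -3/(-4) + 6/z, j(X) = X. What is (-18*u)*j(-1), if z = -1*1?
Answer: -189/2 ≈ -94.500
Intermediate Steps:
z = -1
u = -21/4 (u = -3/(-4) + 6/(-1) = -3*(-¼) + 6*(-1) = ¾ - 6 = -21/4 ≈ -5.2500)
(-18*u)*j(-1) = -18*(-21/4)*(-1) = (189/2)*(-1) = -189/2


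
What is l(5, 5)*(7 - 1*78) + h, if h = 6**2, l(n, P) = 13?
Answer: -887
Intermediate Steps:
h = 36
l(5, 5)*(7 - 1*78) + h = 13*(7 - 1*78) + 36 = 13*(7 - 78) + 36 = 13*(-71) + 36 = -923 + 36 = -887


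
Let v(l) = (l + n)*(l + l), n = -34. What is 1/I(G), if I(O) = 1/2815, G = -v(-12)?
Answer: 2815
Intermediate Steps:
v(l) = 2*l*(-34 + l) (v(l) = (l - 34)*(l + l) = (-34 + l)*(2*l) = 2*l*(-34 + l))
G = -1104 (G = -2*(-12)*(-34 - 12) = -2*(-12)*(-46) = -1*1104 = -1104)
I(O) = 1/2815
1/I(G) = 1/(1/2815) = 2815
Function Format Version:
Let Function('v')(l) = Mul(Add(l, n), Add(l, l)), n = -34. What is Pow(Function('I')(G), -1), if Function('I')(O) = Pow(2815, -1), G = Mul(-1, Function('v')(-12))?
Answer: 2815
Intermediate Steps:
Function('v')(l) = Mul(2, l, Add(-34, l)) (Function('v')(l) = Mul(Add(l, -34), Add(l, l)) = Mul(Add(-34, l), Mul(2, l)) = Mul(2, l, Add(-34, l)))
G = -1104 (G = Mul(-1, Mul(2, -12, Add(-34, -12))) = Mul(-1, Mul(2, -12, -46)) = Mul(-1, 1104) = -1104)
Function('I')(O) = Rational(1, 2815)
Pow(Function('I')(G), -1) = Pow(Rational(1, 2815), -1) = 2815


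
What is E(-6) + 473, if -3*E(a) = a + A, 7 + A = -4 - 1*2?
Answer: 1438/3 ≈ 479.33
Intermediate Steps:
A = -13 (A = -7 + (-4 - 1*2) = -7 + (-4 - 2) = -7 - 6 = -13)
E(a) = 13/3 - a/3 (E(a) = -(a - 13)/3 = -(-13 + a)/3 = 13/3 - a/3)
E(-6) + 473 = (13/3 - 1/3*(-6)) + 473 = (13/3 + 2) + 473 = 19/3 + 473 = 1438/3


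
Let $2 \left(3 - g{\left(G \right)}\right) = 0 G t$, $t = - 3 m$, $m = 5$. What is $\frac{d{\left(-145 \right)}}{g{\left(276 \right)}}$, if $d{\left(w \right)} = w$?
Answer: $- \frac{145}{3} \approx -48.333$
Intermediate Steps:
$t = -15$ ($t = \left(-3\right) 5 = -15$)
$g{\left(G \right)} = 3$ ($g{\left(G \right)} = 3 - \frac{0 G \left(-15\right)}{2} = 3 - \frac{0 \left(-15\right)}{2} = 3 - 0 = 3 + 0 = 3$)
$\frac{d{\left(-145 \right)}}{g{\left(276 \right)}} = - \frac{145}{3}$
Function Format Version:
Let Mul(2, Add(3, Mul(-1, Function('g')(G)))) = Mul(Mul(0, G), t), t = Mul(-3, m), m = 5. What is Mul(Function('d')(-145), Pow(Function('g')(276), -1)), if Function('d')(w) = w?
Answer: Rational(-145, 3) ≈ -48.333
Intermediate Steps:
t = -15 (t = Mul(-3, 5) = -15)
Function('g')(G) = 3 (Function('g')(G) = Add(3, Mul(Rational(-1, 2), Mul(Mul(0, G), -15))) = Add(3, Mul(Rational(-1, 2), Mul(0, -15))) = Add(3, Mul(Rational(-1, 2), 0)) = Add(3, 0) = 3)
Mul(Function('d')(-145), Pow(Function('g')(276), -1)) = Mul(-145, Pow(3, -1)) = Mul(-145, Rational(1, 3)) = Rational(-145, 3)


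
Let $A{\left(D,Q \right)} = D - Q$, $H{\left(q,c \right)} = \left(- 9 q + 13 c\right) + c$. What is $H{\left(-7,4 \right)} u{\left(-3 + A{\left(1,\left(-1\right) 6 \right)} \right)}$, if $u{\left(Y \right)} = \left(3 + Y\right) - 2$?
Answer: $595$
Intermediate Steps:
$H{\left(q,c \right)} = - 9 q + 14 c$
$u{\left(Y \right)} = 1 + Y$
$H{\left(-7,4 \right)} u{\left(-3 + A{\left(1,\left(-1\right) 6 \right)} \right)} = \left(\left(-9\right) \left(-7\right) + 14 \cdot 4\right) \left(1 - \left(2 - 6\right)\right) = \left(63 + 56\right) \left(1 + \left(-3 + \left(1 - -6\right)\right)\right) = 119 \left(1 + \left(-3 + \left(1 + 6\right)\right)\right) = 119 \left(1 + \left(-3 + 7\right)\right) = 119 \left(1 + 4\right) = 119 \cdot 5 = 595$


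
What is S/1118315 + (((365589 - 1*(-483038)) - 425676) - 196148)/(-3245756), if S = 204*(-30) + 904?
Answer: -270567060241/3629777621140 ≈ -0.074541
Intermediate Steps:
S = -5216 (S = -6120 + 904 = -5216)
S/1118315 + (((365589 - 1*(-483038)) - 425676) - 196148)/(-3245756) = -5216/1118315 + (((365589 - 1*(-483038)) - 425676) - 196148)/(-3245756) = -5216*1/1118315 + (((365589 + 483038) - 425676) - 196148)*(-1/3245756) = -5216/1118315 + ((848627 - 425676) - 196148)*(-1/3245756) = -5216/1118315 + (422951 - 196148)*(-1/3245756) = -5216/1118315 + 226803*(-1/3245756) = -5216/1118315 - 226803/3245756 = -270567060241/3629777621140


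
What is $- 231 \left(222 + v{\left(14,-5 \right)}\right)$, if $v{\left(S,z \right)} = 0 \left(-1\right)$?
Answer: $-51282$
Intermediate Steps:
$v{\left(S,z \right)} = 0$
$- 231 \left(222 + v{\left(14,-5 \right)}\right) = - 231 \left(222 + 0\right) = \left(-231\right) 222 = -51282$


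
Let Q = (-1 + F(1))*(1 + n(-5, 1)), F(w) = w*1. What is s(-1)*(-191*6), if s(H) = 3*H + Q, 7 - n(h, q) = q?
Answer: 3438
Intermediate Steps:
n(h, q) = 7 - q
F(w) = w
Q = 0 (Q = (-1 + 1)*(1 + (7 - 1*1)) = 0*(1 + (7 - 1)) = 0*(1 + 6) = 0*7 = 0)
s(H) = 3*H (s(H) = 3*H + 0 = 3*H)
s(-1)*(-191*6) = (3*(-1))*(-191*6) = -3*(-1146) = 3438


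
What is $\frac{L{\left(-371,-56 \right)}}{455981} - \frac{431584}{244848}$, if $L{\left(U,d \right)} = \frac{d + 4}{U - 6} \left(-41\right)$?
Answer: $- \frac{356691823018}{202358440047} \approx -1.7627$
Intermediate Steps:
$L{\left(U,d \right)} = - \frac{41 \left(4 + d\right)}{-6 + U}$ ($L{\left(U,d \right)} = \frac{4 + d}{-6 + U} \left(-41\right) = - \frac{41 \left(4 + d\right)}{-6 + U}$)
$\frac{L{\left(-371,-56 \right)}}{455981} - \frac{431584}{244848} = \frac{41 \frac{1}{-6 - 371} \left(-4 - -56\right)}{455981} - \frac{431584}{244848} = \frac{41 \left(-4 + 56\right)}{-377} \cdot \frac{1}{455981} - \frac{26974}{15303} = 41 \left(- \frac{1}{377}\right) 52 \cdot \frac{1}{455981} - \frac{26974}{15303} = \left(- \frac{164}{29}\right) \frac{1}{455981} - \frac{26974}{15303} = - \frac{164}{13223449} - \frac{26974}{15303} = - \frac{356691823018}{202358440047}$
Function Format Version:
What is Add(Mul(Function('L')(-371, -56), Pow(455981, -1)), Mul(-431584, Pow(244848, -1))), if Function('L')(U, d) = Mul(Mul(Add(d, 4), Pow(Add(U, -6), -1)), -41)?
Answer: Rational(-356691823018, 202358440047) ≈ -1.7627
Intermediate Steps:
Function('L')(U, d) = Mul(-41, Pow(Add(-6, U), -1), Add(4, d)) (Function('L')(U, d) = Mul(Mul(Add(4, d), Pow(Add(-6, U), -1)), -41) = Mul(Mul(Pow(Add(-6, U), -1), Add(4, d)), -41) = Mul(-41, Pow(Add(-6, U), -1), Add(4, d)))
Add(Mul(Function('L')(-371, -56), Pow(455981, -1)), Mul(-431584, Pow(244848, -1))) = Add(Mul(Mul(41, Pow(Add(-6, -371), -1), Add(-4, Mul(-1, -56))), Pow(455981, -1)), Mul(-431584, Pow(244848, -1))) = Add(Mul(Mul(41, Pow(-377, -1), Add(-4, 56)), Rational(1, 455981)), Mul(-431584, Rational(1, 244848))) = Add(Mul(Mul(41, Rational(-1, 377), 52), Rational(1, 455981)), Rational(-26974, 15303)) = Add(Mul(Rational(-164, 29), Rational(1, 455981)), Rational(-26974, 15303)) = Add(Rational(-164, 13223449), Rational(-26974, 15303)) = Rational(-356691823018, 202358440047)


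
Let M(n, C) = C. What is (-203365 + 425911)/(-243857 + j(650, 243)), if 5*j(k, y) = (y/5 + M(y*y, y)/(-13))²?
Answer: -4701284250/5147699989 ≈ -0.91328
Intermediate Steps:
j(k, y) = 64*y²/21125 (j(k, y) = (y/5 + y/(-13))²/5 = (y*(⅕) + y*(-1/13))²/5 = (y/5 - y/13)²/5 = (8*y/65)²/5 = (64*y²/4225)/5 = 64*y²/21125)
(-203365 + 425911)/(-243857 + j(650, 243)) = (-203365 + 425911)/(-243857 + (64/21125)*243²) = 222546/(-243857 + (64/21125)*59049) = 222546/(-243857 + 3779136/21125) = 222546/(-5147699989/21125) = 222546*(-21125/5147699989) = -4701284250/5147699989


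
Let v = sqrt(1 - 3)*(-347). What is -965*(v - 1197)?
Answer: 1155105 + 334855*I*sqrt(2) ≈ 1.1551e+6 + 4.7356e+5*I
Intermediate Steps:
v = -347*I*sqrt(2) (v = sqrt(-2)*(-347) = (I*sqrt(2))*(-347) = -347*I*sqrt(2) ≈ -490.73*I)
-965*(v - 1197) = -965*(-347*I*sqrt(2) - 1197) = -965*(-1197 - 347*I*sqrt(2)) = 1155105 + 334855*I*sqrt(2)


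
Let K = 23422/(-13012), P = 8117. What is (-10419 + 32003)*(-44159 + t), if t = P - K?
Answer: -2530481622472/3253 ≈ -7.7789e+8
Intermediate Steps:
K = -11711/6506 (K = 23422*(-1/13012) = -11711/6506 ≈ -1.8000)
t = 52820913/6506 (t = 8117 - 1*(-11711/6506) = 8117 + 11711/6506 = 52820913/6506 ≈ 8118.8)
(-10419 + 32003)*(-44159 + t) = (-10419 + 32003)*(-44159 + 52820913/6506) = 21584*(-234477541/6506) = -2530481622472/3253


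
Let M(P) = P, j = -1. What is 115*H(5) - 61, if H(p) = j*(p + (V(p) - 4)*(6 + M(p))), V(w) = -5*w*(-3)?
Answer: -90451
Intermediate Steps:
V(w) = 15*w
H(p) = -p - (-4 + 15*p)*(6 + p) (H(p) = -(p + (15*p - 4)*(6 + p)) = -(p + (-4 + 15*p)*(6 + p)) = -p - (-4 + 15*p)*(6 + p))
115*H(5) - 61 = 115*(24 - 87*5 - 15*5²) - 61 = 115*(24 - 435 - 15*25) - 61 = 115*(24 - 435 - 375) - 61 = 115*(-786) - 61 = -90390 - 61 = -90451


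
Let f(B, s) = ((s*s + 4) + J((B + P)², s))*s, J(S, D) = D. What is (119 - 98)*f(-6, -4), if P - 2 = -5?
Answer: -1344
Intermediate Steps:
P = -3 (P = 2 - 5 = -3)
f(B, s) = s*(4 + s + s²) (f(B, s) = ((s*s + 4) + s)*s = ((s² + 4) + s)*s = ((4 + s²) + s)*s = (4 + s + s²)*s = s*(4 + s + s²))
(119 - 98)*f(-6, -4) = (119 - 98)*(-4*(4 - 4 + (-4)²)) = 21*(-4*(4 - 4 + 16)) = 21*(-4*16) = 21*(-64) = -1344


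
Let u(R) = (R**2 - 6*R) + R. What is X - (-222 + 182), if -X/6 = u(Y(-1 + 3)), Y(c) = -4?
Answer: -176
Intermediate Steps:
u(R) = R**2 - 5*R
X = -216 (X = -(-24)*(-5 - 4) = -(-24)*(-9) = -6*36 = -216)
X - (-222 + 182) = -216 - (-222 + 182) = -216 - 1*(-40) = -216 + 40 = -176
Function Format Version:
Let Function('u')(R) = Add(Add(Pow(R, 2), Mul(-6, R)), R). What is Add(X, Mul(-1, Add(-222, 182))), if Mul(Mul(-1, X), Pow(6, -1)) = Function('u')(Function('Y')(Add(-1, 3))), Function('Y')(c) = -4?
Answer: -176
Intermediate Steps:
Function('u')(R) = Add(Pow(R, 2), Mul(-5, R))
X = -216 (X = Mul(-6, Mul(-4, Add(-5, -4))) = Mul(-6, Mul(-4, -9)) = Mul(-6, 36) = -216)
Add(X, Mul(-1, Add(-222, 182))) = Add(-216, Mul(-1, Add(-222, 182))) = Add(-216, Mul(-1, -40)) = Add(-216, 40) = -176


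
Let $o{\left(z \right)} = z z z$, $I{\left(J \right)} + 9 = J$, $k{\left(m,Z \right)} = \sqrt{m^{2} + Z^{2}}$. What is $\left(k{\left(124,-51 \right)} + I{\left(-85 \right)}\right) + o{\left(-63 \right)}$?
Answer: $-250141 + \sqrt{17977} \approx -2.5001 \cdot 10^{5}$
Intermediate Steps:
$k{\left(m,Z \right)} = \sqrt{Z^{2} + m^{2}}$
$I{\left(J \right)} = -9 + J$
$o{\left(z \right)} = z^{3}$ ($o{\left(z \right)} = z^{2} z = z^{3}$)
$\left(k{\left(124,-51 \right)} + I{\left(-85 \right)}\right) + o{\left(-63 \right)} = \left(\sqrt{\left(-51\right)^{2} + 124^{2}} - 94\right) + \left(-63\right)^{3} = \left(\sqrt{2601 + 15376} - 94\right) - 250047 = \left(\sqrt{17977} - 94\right) - 250047 = \left(-94 + \sqrt{17977}\right) - 250047 = -250141 + \sqrt{17977}$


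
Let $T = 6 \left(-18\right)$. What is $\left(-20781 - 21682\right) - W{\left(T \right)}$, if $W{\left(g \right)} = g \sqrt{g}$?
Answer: $-42463 + 648 i \sqrt{3} \approx -42463.0 + 1122.4 i$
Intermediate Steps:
$T = -108$
$W{\left(g \right)} = g^{\frac{3}{2}}$
$\left(-20781 - 21682\right) - W{\left(T \right)} = \left(-20781 - 21682\right) - \left(-108\right)^{\frac{3}{2}} = -42463 - - 648 i \sqrt{3} = -42463 + 648 i \sqrt{3}$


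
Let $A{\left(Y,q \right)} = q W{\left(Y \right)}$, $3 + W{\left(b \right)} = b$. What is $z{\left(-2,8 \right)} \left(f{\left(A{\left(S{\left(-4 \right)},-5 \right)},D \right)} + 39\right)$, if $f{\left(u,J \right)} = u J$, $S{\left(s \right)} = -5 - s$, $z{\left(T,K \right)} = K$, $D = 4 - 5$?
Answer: $152$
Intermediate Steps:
$D = -1$ ($D = 4 - 5 = -1$)
$W{\left(b \right)} = -3 + b$
$A{\left(Y,q \right)} = q \left(-3 + Y\right)$
$f{\left(u,J \right)} = J u$
$z{\left(-2,8 \right)} \left(f{\left(A{\left(S{\left(-4 \right)},-5 \right)},D \right)} + 39\right) = 8 \left(- \left(-5\right) \left(-3 - 1\right) + 39\right) = 8 \left(- \left(-5\right) \left(-4\right) + 39\right) = 8 \left(\left(-1\right) 20 + 39\right) = 8 \left(-20 + 39\right) = 8 \cdot 19 = 152$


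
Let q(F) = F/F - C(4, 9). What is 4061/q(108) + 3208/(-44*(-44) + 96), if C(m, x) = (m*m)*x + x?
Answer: -485271/19304 ≈ -25.138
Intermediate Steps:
C(m, x) = x + x*m² (C(m, x) = m²*x + x = x*m² + x = x + x*m²)
q(F) = -152 (q(F) = F/F - 9*(1 + 4²) = 1 - 9*(1 + 16) = 1 - 9*17 = 1 - 1*153 = 1 - 153 = -152)
4061/q(108) + 3208/(-44*(-44) + 96) = 4061/(-152) + 3208/(-44*(-44) + 96) = 4061*(-1/152) + 3208/(1936 + 96) = -4061/152 + 3208/2032 = -4061/152 + 3208*(1/2032) = -4061/152 + 401/254 = -485271/19304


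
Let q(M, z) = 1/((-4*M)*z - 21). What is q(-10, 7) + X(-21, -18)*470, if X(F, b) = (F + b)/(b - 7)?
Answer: 949499/1295 ≈ 733.20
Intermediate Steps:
X(F, b) = (F + b)/(-7 + b)
q(M, z) = 1/(-21 - 4*M*z) (q(M, z) = 1/(-4*M*z - 21) = 1/(-21 - 4*M*z))
q(-10, 7) + X(-21, -18)*470 = -1/(21 + 4*(-10)*7) + ((-21 - 18)/(-7 - 18))*470 = -1/(21 - 280) + (-39/(-25))*470 = -1/(-259) - 1/25*(-39)*470 = -1*(-1/259) + (39/25)*470 = 1/259 + 3666/5 = 949499/1295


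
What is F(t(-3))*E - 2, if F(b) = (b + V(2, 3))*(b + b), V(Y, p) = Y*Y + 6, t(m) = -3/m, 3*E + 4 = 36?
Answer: 698/3 ≈ 232.67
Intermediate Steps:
E = 32/3 (E = -4/3 + (⅓)*36 = -4/3 + 12 = 32/3 ≈ 10.667)
V(Y, p) = 6 + Y² (V(Y, p) = Y² + 6 = 6 + Y²)
F(b) = 2*b*(10 + b) (F(b) = (b + (6 + 2²))*(b + b) = (b + (6 + 4))*(2*b) = (b + 10)*(2*b) = (10 + b)*(2*b) = 2*b*(10 + b))
F(t(-3))*E - 2 = (2*(-3/(-3))*(10 - 3/(-3)))*(32/3) - 2 = (2*(-3*(-⅓))*(10 - 3*(-⅓)))*(32/3) - 2 = (2*1*(10 + 1))*(32/3) - 2 = (2*1*11)*(32/3) - 2 = 22*(32/3) - 2 = 704/3 - 2 = 698/3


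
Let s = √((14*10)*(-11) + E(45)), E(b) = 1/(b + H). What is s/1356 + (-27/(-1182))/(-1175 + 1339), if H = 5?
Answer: 9/64616 + I*√153998/13560 ≈ 0.00013928 + 0.02894*I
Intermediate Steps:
E(b) = 1/(5 + b) (E(b) = 1/(b + 5) = 1/(5 + b))
s = I*√153998/10 (s = √((14*10)*(-11) + 1/(5 + 45)) = √(140*(-11) + 1/50) = √(-1540 + 1/50) = √(-76999/50) = I*√153998/10 ≈ 39.243*I)
s/1356 + (-27/(-1182))/(-1175 + 1339) = (I*√153998/10)/1356 + (-27/(-1182))/(-1175 + 1339) = (I*√153998/10)*(1/1356) - 27*(-1/1182)/164 = I*√153998/13560 + (9/394)*(1/164) = I*√153998/13560 + 9/64616 = 9/64616 + I*√153998/13560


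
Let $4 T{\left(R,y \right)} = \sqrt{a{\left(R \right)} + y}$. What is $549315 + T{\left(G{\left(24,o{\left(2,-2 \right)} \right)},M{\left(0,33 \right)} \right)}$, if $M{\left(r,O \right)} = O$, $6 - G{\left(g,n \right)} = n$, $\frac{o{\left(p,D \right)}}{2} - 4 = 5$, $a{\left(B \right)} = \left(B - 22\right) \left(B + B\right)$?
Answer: $549315 + \frac{\sqrt{849}}{4} \approx 5.4932 \cdot 10^{5}$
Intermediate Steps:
$a{\left(B \right)} = 2 B \left(-22 + B\right)$ ($a{\left(B \right)} = \left(-22 + B\right) 2 B = 2 B \left(-22 + B\right)$)
$o{\left(p,D \right)} = 18$ ($o{\left(p,D \right)} = 8 + 2 \cdot 5 = 8 + 10 = 18$)
$G{\left(g,n \right)} = 6 - n$
$T{\left(R,y \right)} = \frac{\sqrt{y + 2 R \left(-22 + R\right)}}{4}$ ($T{\left(R,y \right)} = \frac{\sqrt{2 R \left(-22 + R\right) + y}}{4} = \frac{\sqrt{y + 2 R \left(-22 + R\right)}}{4}$)
$549315 + T{\left(G{\left(24,o{\left(2,-2 \right)} \right)},M{\left(0,33 \right)} \right)} = 549315 + \frac{\sqrt{33 + 2 \left(6 - 18\right) \left(-22 + \left(6 - 18\right)\right)}}{4} = 549315 + \frac{\sqrt{33 + 2 \left(-12\right) \left(-22 - 12\right)}}{4} = 549315 + \frac{\sqrt{33 + 2 \left(-12\right) \left(-34\right)}}{4} = 549315 + \frac{\sqrt{33 + 816}}{4} = 549315 + \frac{\sqrt{849}}{4}$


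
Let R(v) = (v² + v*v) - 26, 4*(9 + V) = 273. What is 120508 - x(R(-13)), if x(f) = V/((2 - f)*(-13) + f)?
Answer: 2092982707/17368 ≈ 1.2051e+5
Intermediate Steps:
V = 237/4 (V = -9 + (¼)*273 = -9 + 273/4 = 237/4 ≈ 59.250)
R(v) = -26 + 2*v² (R(v) = (v² + v²) - 26 = 2*v² - 26 = -26 + 2*v²)
x(f) = 237/(4*(-26 + 14*f)) (x(f) = 237/(4*((2 - f)*(-13) + f)) = 237/(4*((-26 + 13*f) + f)) = 237/(4*(-26 + 14*f)))
120508 - x(R(-13)) = 120508 - 237/(8*(-13 + 7*(-26 + 2*(-13)²))) = 120508 - 237/(8*(-13 + 7*(-26 + 2*169))) = 120508 - 237/(8*(-13 + 7*(-26 + 338))) = 120508 - 237/(8*(-13 + 7*312)) = 120508 - 237/(8*(-13 + 2184)) = 120508 - 237/(8*2171) = 120508 - 1*237/17368 = 120508 - 237/17368 = 2092982707/17368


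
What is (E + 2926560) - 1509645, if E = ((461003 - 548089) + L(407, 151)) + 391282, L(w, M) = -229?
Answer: 1720882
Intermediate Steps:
E = 303967 (E = ((461003 - 548089) - 229) + 391282 = (-87086 - 229) + 391282 = -87315 + 391282 = 303967)
(E + 2926560) - 1509645 = (303967 + 2926560) - 1509645 = 3230527 - 1509645 = 1720882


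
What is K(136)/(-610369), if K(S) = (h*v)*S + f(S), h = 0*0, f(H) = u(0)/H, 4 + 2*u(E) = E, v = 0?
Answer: 1/41505092 ≈ 2.4093e-8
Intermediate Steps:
u(E) = -2 + E/2
f(H) = -2/H (f(H) = (-2 + (½)*0)/H = (-2 + 0)/H = -2/H)
h = 0
K(S) = -2/S (K(S) = (0*0)*S - 2/S = 0*S - 2/S = 0 - 2/S = -2/S)
K(136)/(-610369) = -2/136/(-610369) = -2*1/136*(-1/610369) = -1/68*(-1/610369) = 1/41505092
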